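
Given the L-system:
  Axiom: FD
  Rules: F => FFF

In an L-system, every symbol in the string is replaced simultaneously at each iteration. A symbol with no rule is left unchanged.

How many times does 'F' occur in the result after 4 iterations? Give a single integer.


Answer: 81

Derivation:
Step 0: FD  (1 'F')
Step 1: FFFD  (3 'F')
Step 2: FFFFFFFFFD  (9 'F')
Step 3: FFFFFFFFFFFFFFFFFFFFFFFFFFFD  (27 'F')
Step 4: FFFFFFFFFFFFFFFFFFFFFFFFFFFFFFFFFFFFFFFFFFFFFFFFFFFFFFFFFFFFFFFFFFFFFFFFFFFFFFFFFD  (81 'F')


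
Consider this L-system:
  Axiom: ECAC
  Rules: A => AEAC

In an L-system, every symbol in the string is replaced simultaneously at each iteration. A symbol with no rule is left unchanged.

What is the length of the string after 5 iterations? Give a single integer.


Step 0: length = 4
Step 1: length = 7
Step 2: length = 13
Step 3: length = 25
Step 4: length = 49
Step 5: length = 97

Answer: 97


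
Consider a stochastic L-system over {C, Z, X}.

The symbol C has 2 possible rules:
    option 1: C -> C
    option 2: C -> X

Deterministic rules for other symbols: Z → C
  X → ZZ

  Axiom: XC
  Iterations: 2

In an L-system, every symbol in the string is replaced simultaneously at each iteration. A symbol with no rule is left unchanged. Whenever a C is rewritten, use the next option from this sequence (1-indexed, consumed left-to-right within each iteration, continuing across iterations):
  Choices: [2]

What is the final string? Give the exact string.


Step 0: XC
Step 1: ZZX  (used choices [2])
Step 2: CCZZ  (used choices [])

Answer: CCZZ


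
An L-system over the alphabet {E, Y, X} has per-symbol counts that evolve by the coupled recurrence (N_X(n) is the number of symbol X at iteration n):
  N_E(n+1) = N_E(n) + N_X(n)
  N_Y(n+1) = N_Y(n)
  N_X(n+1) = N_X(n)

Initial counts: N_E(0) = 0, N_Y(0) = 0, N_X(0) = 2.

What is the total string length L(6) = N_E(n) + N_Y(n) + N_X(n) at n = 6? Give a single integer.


Step 0: N_E=0, N_Y=0, N_X=2, L=2
Step 1: N_E=2, N_Y=0, N_X=2, L=4
Step 2: N_E=4, N_Y=0, N_X=2, L=6
Step 3: N_E=6, N_Y=0, N_X=2, L=8
Step 4: N_E=8, N_Y=0, N_X=2, L=10
Step 5: N_E=10, N_Y=0, N_X=2, L=12
Step 6: N_E=12, N_Y=0, N_X=2, L=14

Answer: 14


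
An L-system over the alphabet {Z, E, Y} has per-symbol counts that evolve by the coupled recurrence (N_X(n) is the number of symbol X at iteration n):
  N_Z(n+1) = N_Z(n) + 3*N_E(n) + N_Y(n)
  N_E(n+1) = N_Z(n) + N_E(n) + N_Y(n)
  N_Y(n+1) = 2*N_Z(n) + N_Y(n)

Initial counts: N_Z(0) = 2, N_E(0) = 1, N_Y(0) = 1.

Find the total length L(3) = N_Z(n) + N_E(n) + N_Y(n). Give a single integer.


Step 0: N_Z=2, N_E=1, N_Y=1, L=4
Step 1: N_Z=6, N_E=4, N_Y=5, L=15
Step 2: N_Z=23, N_E=15, N_Y=17, L=55
Step 3: N_Z=85, N_E=55, N_Y=63, L=203

Answer: 203


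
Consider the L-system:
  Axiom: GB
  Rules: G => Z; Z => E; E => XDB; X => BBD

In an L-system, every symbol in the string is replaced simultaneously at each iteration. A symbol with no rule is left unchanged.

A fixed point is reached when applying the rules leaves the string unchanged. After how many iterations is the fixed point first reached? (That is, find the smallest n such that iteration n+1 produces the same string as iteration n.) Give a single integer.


Answer: 4

Derivation:
Step 0: GB
Step 1: ZB
Step 2: EB
Step 3: XDBB
Step 4: BBDDBB
Step 5: BBDDBB  (unchanged — fixed point at step 4)


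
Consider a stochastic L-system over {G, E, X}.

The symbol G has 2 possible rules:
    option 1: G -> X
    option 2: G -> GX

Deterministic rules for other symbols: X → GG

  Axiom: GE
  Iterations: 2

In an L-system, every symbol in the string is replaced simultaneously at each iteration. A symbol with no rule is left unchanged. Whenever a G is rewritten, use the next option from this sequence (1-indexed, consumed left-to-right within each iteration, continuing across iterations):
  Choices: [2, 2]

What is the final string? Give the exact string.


Step 0: GE
Step 1: GXE  (used choices [2])
Step 2: GXGGE  (used choices [2])

Answer: GXGGE


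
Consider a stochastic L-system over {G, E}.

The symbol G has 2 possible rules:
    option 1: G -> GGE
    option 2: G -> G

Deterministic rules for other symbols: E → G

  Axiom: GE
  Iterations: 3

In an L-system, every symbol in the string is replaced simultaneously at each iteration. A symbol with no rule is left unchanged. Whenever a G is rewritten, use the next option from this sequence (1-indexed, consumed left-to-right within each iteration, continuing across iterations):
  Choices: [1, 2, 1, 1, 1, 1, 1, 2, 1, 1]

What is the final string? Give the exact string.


Answer: GGEGGEGGEGGGGEGGEG

Derivation:
Step 0: GE
Step 1: GGEG  (used choices [1])
Step 2: GGGEGGGE  (used choices [2, 1, 1])
Step 3: GGEGGEGGEGGGGEGGEG  (used choices [1, 1, 1, 2, 1, 1])


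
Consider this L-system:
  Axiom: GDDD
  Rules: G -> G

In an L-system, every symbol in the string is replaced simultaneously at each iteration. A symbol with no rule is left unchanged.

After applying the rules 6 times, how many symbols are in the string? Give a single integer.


Step 0: length = 4
Step 1: length = 4
Step 2: length = 4
Step 3: length = 4
Step 4: length = 4
Step 5: length = 4
Step 6: length = 4

Answer: 4


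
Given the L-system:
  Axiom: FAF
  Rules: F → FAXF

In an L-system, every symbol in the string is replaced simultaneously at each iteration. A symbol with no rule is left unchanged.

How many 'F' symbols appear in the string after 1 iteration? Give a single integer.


Step 0: FAF  (2 'F')
Step 1: FAXFAFAXF  (4 'F')

Answer: 4


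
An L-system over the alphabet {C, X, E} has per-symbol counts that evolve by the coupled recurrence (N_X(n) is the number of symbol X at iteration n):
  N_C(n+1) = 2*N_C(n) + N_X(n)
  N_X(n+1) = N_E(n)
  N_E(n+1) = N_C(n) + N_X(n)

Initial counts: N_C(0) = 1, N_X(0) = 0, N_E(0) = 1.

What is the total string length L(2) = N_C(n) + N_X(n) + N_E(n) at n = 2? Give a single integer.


Answer: 9

Derivation:
Step 0: N_C=1, N_X=0, N_E=1, L=2
Step 1: N_C=2, N_X=1, N_E=1, L=4
Step 2: N_C=5, N_X=1, N_E=3, L=9


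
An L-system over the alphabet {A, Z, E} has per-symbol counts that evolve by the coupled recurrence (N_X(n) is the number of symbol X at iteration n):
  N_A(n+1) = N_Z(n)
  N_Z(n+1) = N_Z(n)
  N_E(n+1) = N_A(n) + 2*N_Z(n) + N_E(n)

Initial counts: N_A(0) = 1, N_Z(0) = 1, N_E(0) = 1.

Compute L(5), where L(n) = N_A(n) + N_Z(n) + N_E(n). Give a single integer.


Answer: 18

Derivation:
Step 0: N_A=1, N_Z=1, N_E=1, L=3
Step 1: N_A=1, N_Z=1, N_E=4, L=6
Step 2: N_A=1, N_Z=1, N_E=7, L=9
Step 3: N_A=1, N_Z=1, N_E=10, L=12
Step 4: N_A=1, N_Z=1, N_E=13, L=15
Step 5: N_A=1, N_Z=1, N_E=16, L=18


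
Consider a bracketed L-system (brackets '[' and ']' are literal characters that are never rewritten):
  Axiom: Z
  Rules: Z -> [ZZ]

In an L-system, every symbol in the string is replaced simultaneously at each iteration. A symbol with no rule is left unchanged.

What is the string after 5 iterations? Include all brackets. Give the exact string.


Answer: [[[[[ZZ][ZZ]][[ZZ][ZZ]]][[[ZZ][ZZ]][[ZZ][ZZ]]]][[[[ZZ][ZZ]][[ZZ][ZZ]]][[[ZZ][ZZ]][[ZZ][ZZ]]]]]

Derivation:
Step 0: Z
Step 1: [ZZ]
Step 2: [[ZZ][ZZ]]
Step 3: [[[ZZ][ZZ]][[ZZ][ZZ]]]
Step 4: [[[[ZZ][ZZ]][[ZZ][ZZ]]][[[ZZ][ZZ]][[ZZ][ZZ]]]]
Step 5: [[[[[ZZ][ZZ]][[ZZ][ZZ]]][[[ZZ][ZZ]][[ZZ][ZZ]]]][[[[ZZ][ZZ]][[ZZ][ZZ]]][[[ZZ][ZZ]][[ZZ][ZZ]]]]]


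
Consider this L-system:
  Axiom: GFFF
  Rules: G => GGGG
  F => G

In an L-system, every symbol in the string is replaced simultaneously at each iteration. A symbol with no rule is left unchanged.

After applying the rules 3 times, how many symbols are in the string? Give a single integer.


Answer: 112

Derivation:
Step 0: length = 4
Step 1: length = 7
Step 2: length = 28
Step 3: length = 112


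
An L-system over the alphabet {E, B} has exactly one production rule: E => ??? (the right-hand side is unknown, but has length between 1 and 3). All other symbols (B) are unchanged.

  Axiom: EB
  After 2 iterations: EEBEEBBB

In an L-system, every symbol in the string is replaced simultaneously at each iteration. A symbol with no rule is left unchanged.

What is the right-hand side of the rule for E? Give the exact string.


Trying E => EEB:
  Step 0: EB
  Step 1: EEBB
  Step 2: EEBEEBBB
Matches the given result.

Answer: EEB


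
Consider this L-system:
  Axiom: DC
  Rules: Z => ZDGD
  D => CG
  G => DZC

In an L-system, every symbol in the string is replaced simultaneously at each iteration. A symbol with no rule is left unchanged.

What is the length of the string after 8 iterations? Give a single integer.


Answer: 355

Derivation:
Step 0: length = 2
Step 1: length = 3
Step 2: length = 5
Step 3: length = 9
Step 4: length = 18
Step 5: length = 37
Step 6: length = 78
Step 7: length = 166
Step 8: length = 355


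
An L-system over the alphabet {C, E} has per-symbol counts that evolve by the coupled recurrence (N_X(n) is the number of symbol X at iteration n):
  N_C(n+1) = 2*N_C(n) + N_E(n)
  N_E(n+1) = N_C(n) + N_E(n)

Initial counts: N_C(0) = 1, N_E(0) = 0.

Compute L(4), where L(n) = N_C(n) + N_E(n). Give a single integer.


Step 0: N_C=1, N_E=0, L=1
Step 1: N_C=2, N_E=1, L=3
Step 2: N_C=5, N_E=3, L=8
Step 3: N_C=13, N_E=8, L=21
Step 4: N_C=34, N_E=21, L=55

Answer: 55


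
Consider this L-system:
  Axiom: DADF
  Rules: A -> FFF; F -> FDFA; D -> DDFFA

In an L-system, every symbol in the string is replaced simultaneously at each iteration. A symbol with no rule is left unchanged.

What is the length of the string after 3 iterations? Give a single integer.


Step 0: length = 4
Step 1: length = 17
Step 2: length = 70
Step 3: length = 285

Answer: 285


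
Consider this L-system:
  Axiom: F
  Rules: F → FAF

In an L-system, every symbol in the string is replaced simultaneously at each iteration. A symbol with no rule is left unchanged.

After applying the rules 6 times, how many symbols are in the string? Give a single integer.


Step 0: length = 1
Step 1: length = 3
Step 2: length = 7
Step 3: length = 15
Step 4: length = 31
Step 5: length = 63
Step 6: length = 127

Answer: 127


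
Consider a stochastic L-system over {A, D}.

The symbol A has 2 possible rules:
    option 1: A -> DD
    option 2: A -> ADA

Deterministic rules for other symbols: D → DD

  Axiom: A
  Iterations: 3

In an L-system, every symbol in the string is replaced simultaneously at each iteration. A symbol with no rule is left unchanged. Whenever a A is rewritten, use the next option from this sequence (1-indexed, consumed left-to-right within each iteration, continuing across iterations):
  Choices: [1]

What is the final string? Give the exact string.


Answer: DDDDDDDD

Derivation:
Step 0: A
Step 1: DD  (used choices [1])
Step 2: DDDD  (used choices [])
Step 3: DDDDDDDD  (used choices [])


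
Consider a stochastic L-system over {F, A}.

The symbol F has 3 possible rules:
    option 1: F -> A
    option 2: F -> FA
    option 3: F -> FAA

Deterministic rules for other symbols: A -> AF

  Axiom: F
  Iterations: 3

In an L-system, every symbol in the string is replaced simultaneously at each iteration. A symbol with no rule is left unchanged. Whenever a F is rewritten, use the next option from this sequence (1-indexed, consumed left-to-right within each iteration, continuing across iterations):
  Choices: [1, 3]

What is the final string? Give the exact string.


Step 0: F
Step 1: A  (used choices [1])
Step 2: AF  (used choices [])
Step 3: AFFAA  (used choices [3])

Answer: AFFAA


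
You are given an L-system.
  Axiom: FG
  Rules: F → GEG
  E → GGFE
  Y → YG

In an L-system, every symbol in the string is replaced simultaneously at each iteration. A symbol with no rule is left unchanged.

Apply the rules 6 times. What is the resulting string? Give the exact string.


Step 0: FG
Step 1: GEGG
Step 2: GGGFEGG
Step 3: GGGGEGGGFEGG
Step 4: GGGGGGFEGGGGEGGGFEGG
Step 5: GGGGGGGEGGGFEGGGGGGFEGGGGEGGGFEGG
Step 6: GGGGGGGGGFEGGGGEGGGFEGGGGGGGEGGGFEGGGGGGFEGGGGEGGGFEGG

Answer: GGGGGGGGGFEGGGGEGGGFEGGGGGGGEGGGFEGGGGGGFEGGGGEGGGFEGG


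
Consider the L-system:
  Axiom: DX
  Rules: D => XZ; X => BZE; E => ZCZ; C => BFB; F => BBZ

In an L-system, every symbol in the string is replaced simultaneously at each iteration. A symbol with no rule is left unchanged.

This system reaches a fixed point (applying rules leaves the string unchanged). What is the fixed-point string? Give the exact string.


Step 0: DX
Step 1: XZBZE
Step 2: BZEZBZZCZ
Step 3: BZZCZZBZZBFBZ
Step 4: BZZBFBZZBZZBBBZBZ
Step 5: BZZBBBZBZZBZZBBBZBZ
Step 6: BZZBBBZBZZBZZBBBZBZ  (unchanged — fixed point at step 5)

Answer: BZZBBBZBZZBZZBBBZBZ


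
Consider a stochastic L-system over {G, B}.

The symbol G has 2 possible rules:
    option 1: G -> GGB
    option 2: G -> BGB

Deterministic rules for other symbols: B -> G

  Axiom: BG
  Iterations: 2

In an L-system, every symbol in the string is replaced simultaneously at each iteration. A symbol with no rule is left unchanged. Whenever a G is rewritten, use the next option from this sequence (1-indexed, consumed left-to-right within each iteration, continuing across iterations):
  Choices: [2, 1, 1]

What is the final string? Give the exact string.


Answer: GGBGGGBG

Derivation:
Step 0: BG
Step 1: GBGB  (used choices [2])
Step 2: GGBGGGBG  (used choices [1, 1])


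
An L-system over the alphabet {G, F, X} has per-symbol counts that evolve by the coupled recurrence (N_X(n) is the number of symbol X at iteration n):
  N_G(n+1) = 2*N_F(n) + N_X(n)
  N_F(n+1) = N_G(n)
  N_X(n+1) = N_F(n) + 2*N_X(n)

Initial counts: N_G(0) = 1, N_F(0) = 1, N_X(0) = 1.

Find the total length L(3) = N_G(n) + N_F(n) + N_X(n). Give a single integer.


Answer: 35

Derivation:
Step 0: N_G=1, N_F=1, N_X=1, L=3
Step 1: N_G=3, N_F=1, N_X=3, L=7
Step 2: N_G=5, N_F=3, N_X=7, L=15
Step 3: N_G=13, N_F=5, N_X=17, L=35


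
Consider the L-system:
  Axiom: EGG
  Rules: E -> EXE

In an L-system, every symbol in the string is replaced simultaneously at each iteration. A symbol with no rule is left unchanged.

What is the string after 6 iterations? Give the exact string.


Step 0: EGG
Step 1: EXEGG
Step 2: EXEXEXEGG
Step 3: EXEXEXEXEXEXEXEGG
Step 4: EXEXEXEXEXEXEXEXEXEXEXEXEXEXEXEGG
Step 5: EXEXEXEXEXEXEXEXEXEXEXEXEXEXEXEXEXEXEXEXEXEXEXEXEXEXEXEXEXEXEXEGG
Step 6: EXEXEXEXEXEXEXEXEXEXEXEXEXEXEXEXEXEXEXEXEXEXEXEXEXEXEXEXEXEXEXEXEXEXEXEXEXEXEXEXEXEXEXEXEXEXEXEXEXEXEXEXEXEXEXEXEXEXEXEXEXEXEXEGG

Answer: EXEXEXEXEXEXEXEXEXEXEXEXEXEXEXEXEXEXEXEXEXEXEXEXEXEXEXEXEXEXEXEXEXEXEXEXEXEXEXEXEXEXEXEXEXEXEXEXEXEXEXEXEXEXEXEXEXEXEXEXEXEXEXEGG


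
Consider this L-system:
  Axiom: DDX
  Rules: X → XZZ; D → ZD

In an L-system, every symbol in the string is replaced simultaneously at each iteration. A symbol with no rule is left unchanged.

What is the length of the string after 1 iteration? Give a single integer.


Step 0: length = 3
Step 1: length = 7

Answer: 7


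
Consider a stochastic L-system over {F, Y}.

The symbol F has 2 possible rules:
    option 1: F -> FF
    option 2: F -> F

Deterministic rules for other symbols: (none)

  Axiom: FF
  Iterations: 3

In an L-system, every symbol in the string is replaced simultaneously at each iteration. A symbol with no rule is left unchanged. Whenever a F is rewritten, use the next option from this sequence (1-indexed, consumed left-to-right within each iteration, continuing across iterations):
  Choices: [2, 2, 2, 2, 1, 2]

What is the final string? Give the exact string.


Step 0: FF
Step 1: FF  (used choices [2, 2])
Step 2: FF  (used choices [2, 2])
Step 3: FFF  (used choices [1, 2])

Answer: FFF


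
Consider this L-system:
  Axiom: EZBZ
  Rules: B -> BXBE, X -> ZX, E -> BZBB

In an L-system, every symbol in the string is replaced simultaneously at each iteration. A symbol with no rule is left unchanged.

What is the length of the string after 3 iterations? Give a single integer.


Answer: 89

Derivation:
Step 0: length = 4
Step 1: length = 10
Step 2: length = 29
Step 3: length = 89


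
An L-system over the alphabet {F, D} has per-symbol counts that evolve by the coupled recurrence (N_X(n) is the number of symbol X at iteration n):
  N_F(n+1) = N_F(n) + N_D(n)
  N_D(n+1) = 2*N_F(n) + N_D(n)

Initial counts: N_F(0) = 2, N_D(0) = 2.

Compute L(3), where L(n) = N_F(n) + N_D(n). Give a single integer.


Answer: 58

Derivation:
Step 0: N_F=2, N_D=2, L=4
Step 1: N_F=4, N_D=6, L=10
Step 2: N_F=10, N_D=14, L=24
Step 3: N_F=24, N_D=34, L=58


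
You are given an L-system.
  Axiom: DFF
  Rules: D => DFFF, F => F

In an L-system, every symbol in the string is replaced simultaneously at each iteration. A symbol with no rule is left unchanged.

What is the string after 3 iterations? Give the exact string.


Answer: DFFFFFFFFFFF

Derivation:
Step 0: DFF
Step 1: DFFFFF
Step 2: DFFFFFFFF
Step 3: DFFFFFFFFFFF


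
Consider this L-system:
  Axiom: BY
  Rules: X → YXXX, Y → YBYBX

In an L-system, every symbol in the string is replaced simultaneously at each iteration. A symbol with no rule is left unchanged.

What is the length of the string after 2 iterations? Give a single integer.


Step 0: length = 2
Step 1: length = 6
Step 2: length = 17

Answer: 17


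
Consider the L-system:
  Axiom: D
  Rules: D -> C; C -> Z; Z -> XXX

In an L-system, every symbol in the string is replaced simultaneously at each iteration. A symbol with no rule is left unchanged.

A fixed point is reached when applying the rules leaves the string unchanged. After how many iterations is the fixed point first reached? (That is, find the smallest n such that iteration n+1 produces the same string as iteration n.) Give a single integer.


Step 0: D
Step 1: C
Step 2: Z
Step 3: XXX
Step 4: XXX  (unchanged — fixed point at step 3)

Answer: 3


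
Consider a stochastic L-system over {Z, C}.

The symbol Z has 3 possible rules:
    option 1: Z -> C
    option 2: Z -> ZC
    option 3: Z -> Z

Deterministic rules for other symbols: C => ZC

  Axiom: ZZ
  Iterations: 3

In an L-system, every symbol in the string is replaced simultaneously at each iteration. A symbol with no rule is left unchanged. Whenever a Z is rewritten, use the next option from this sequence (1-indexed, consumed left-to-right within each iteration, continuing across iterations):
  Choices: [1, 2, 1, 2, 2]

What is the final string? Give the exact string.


Step 0: ZZ
Step 1: CZC  (used choices [1, 2])
Step 2: ZCCZC  (used choices [1])
Step 3: ZCZCZCZCZC  (used choices [2, 2])

Answer: ZCZCZCZCZC


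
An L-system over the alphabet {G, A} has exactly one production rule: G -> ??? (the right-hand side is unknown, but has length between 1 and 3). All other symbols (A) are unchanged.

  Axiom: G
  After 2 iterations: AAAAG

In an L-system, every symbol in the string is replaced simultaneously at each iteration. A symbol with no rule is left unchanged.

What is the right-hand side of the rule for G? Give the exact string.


Trying G -> AAG:
  Step 0: G
  Step 1: AAG
  Step 2: AAAAG
Matches the given result.

Answer: AAG


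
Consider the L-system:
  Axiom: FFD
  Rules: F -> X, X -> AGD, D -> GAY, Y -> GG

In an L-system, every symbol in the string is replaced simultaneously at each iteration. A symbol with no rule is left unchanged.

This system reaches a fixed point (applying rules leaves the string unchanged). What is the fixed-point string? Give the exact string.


Answer: AGGAGGAGGAGGGAGG

Derivation:
Step 0: FFD
Step 1: XXGAY
Step 2: AGDAGDGAGG
Step 3: AGGAYAGGAYGAGG
Step 4: AGGAGGAGGAGGGAGG
Step 5: AGGAGGAGGAGGGAGG  (unchanged — fixed point at step 4)


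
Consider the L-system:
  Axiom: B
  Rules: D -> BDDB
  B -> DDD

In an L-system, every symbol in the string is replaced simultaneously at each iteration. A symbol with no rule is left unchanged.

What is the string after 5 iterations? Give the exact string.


Answer: DDDBDDBBDDBDDDDDDBDDBBDDBDDDDDDBDDBBDDBDDDBDDBBDDBBDDBDDDBDDBBDDBDDDDDDBDDBBDDBDDDBDDBBDDBBDDBBDDBBDDBBDDBDDDBDDBBDDBDDDDDDBDDBBDDBDDDBDDBBDDBBDDBDDDBDDBBDDBDDDDDDBDDBBDDBDDDDDDBDDBBDDBDDDDDDBDDBBDDBDDDDDDBDDBBDDBDDDDDDBDDBBDDBDDDBDDBBDDBBDDBDDDBDDBBDDBDDDDDDBDDBBDDBDDDBDDBBDDBBDDBBDDBBDDBBDDBDDDBDDBBDDBDDDDDDBDDBBDDBDDDBDDBBDDBBDDBDDDBDDBBDDBDDDDDDBDDBBDDBDDDDDDBDDBBDDBDDDDDDBDDBBDDBDDDDDDBDDBBDDBDDDDDDBDDBBDDBDDDBDDBBDDBBDDBDDDBDDBBDDBDDDDDDBDDBBDDBDDDBDDBBDDBBDDBBDDBBDDBBDDBDDDBDDBBDDBDDDDDDBDDBBDDBDDDBDDBBDDBBDDBDDDBDDBBDDBDDDDDDBDDBBDDBDDDDDDBDDBBDDBDDD

Derivation:
Step 0: B
Step 1: DDD
Step 2: BDDBBDDBBDDB
Step 3: DDDBDDBBDDBDDDDDDBDDBBDDBDDDDDDBDDBBDDBDDD
Step 4: BDDBBDDBBDDBDDDBDDBBDDBDDDDDDBDDBBDDBDDDBDDBBDDBBDDBBDDBBDDBBDDBDDDBDDBBDDBDDDDDDBDDBBDDBDDDBDDBBDDBBDDBBDDBBDDBBDDBDDDBDDBBDDBDDDDDDBDDBBDDBDDDBDDBBDDBBDDB
Step 5: DDDBDDBBDDBDDDDDDBDDBBDDBDDDDDDBDDBBDDBDDDBDDBBDDBBDDBDDDBDDBBDDBDDDDDDBDDBBDDBDDDBDDBBDDBBDDBBDDBBDDBBDDBDDDBDDBBDDBDDDDDDBDDBBDDBDDDBDDBBDDBBDDBDDDBDDBBDDBDDDDDDBDDBBDDBDDDDDDBDDBBDDBDDDDDDBDDBBDDBDDDDDDBDDBBDDBDDDDDDBDDBBDDBDDDBDDBBDDBBDDBDDDBDDBBDDBDDDDDDBDDBBDDBDDDBDDBBDDBBDDBBDDBBDDBBDDBDDDBDDBBDDBDDDDDDBDDBBDDBDDDBDDBBDDBBDDBDDDBDDBBDDBDDDDDDBDDBBDDBDDDDDDBDDBBDDBDDDDDDBDDBBDDBDDDDDDBDDBBDDBDDDDDDBDDBBDDBDDDBDDBBDDBBDDBDDDBDDBBDDBDDDDDDBDDBBDDBDDDBDDBBDDBBDDBBDDBBDDBBDDBDDDBDDBBDDBDDDDDDBDDBBDDBDDDBDDBBDDBBDDBDDDBDDBBDDBDDDDDDBDDBBDDBDDDDDDBDDBBDDBDDD


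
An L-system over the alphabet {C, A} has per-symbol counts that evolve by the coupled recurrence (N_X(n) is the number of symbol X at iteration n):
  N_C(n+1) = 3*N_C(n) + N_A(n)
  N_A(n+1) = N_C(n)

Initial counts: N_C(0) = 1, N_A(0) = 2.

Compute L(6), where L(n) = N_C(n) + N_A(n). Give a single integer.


Answer: 2487

Derivation:
Step 0: N_C=1, N_A=2, L=3
Step 1: N_C=5, N_A=1, L=6
Step 2: N_C=16, N_A=5, L=21
Step 3: N_C=53, N_A=16, L=69
Step 4: N_C=175, N_A=53, L=228
Step 5: N_C=578, N_A=175, L=753
Step 6: N_C=1909, N_A=578, L=2487


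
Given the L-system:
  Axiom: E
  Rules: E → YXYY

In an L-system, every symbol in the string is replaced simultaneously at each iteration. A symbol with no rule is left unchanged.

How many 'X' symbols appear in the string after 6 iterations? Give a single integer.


Step 0: E  (0 'X')
Step 1: YXYY  (1 'X')
Step 2: YXYY  (1 'X')
Step 3: YXYY  (1 'X')
Step 4: YXYY  (1 'X')
Step 5: YXYY  (1 'X')
Step 6: YXYY  (1 'X')

Answer: 1


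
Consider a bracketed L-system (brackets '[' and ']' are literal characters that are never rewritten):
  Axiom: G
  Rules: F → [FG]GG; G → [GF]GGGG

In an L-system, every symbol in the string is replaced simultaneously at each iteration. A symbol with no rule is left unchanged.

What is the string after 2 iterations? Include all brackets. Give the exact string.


Step 0: G
Step 1: [GF]GGGG
Step 2: [[GF]GGGG[FG]GG][GF]GGGG[GF]GGGG[GF]GGGG[GF]GGGG

Answer: [[GF]GGGG[FG]GG][GF]GGGG[GF]GGGG[GF]GGGG[GF]GGGG


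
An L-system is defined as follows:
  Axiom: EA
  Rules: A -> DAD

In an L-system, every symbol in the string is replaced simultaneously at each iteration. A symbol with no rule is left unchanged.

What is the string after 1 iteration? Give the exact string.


Answer: EDAD

Derivation:
Step 0: EA
Step 1: EDAD


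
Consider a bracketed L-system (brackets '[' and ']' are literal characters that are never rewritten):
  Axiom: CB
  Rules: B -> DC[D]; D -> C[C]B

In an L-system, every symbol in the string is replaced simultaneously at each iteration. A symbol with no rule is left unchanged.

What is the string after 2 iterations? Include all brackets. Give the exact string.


Step 0: CB
Step 1: CDC[D]
Step 2: CC[C]BC[C[C]B]

Answer: CC[C]BC[C[C]B]


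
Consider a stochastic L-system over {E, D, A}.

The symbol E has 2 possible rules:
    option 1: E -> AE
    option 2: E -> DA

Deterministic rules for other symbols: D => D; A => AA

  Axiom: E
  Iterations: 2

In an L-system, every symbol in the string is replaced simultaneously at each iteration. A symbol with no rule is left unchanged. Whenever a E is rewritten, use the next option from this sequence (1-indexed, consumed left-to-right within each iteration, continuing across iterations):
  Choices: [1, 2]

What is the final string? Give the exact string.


Answer: AADA

Derivation:
Step 0: E
Step 1: AE  (used choices [1])
Step 2: AADA  (used choices [2])


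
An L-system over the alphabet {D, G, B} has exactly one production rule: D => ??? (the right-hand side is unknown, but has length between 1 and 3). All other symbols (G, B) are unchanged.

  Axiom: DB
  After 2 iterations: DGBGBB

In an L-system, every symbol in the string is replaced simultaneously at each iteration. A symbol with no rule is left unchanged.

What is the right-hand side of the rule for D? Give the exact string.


Answer: DGB

Derivation:
Trying D => DGB:
  Step 0: DB
  Step 1: DGBB
  Step 2: DGBGBB
Matches the given result.


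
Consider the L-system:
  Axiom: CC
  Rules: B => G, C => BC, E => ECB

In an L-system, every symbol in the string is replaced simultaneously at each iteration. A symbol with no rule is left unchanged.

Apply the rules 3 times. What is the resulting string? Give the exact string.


Step 0: CC
Step 1: BCBC
Step 2: GBCGBC
Step 3: GGBCGGBC

Answer: GGBCGGBC


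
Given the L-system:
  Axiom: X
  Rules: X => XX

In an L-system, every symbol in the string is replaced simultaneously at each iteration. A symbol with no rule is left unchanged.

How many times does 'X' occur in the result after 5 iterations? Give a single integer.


Step 0: X  (1 'X')
Step 1: XX  (2 'X')
Step 2: XXXX  (4 'X')
Step 3: XXXXXXXX  (8 'X')
Step 4: XXXXXXXXXXXXXXXX  (16 'X')
Step 5: XXXXXXXXXXXXXXXXXXXXXXXXXXXXXXXX  (32 'X')

Answer: 32


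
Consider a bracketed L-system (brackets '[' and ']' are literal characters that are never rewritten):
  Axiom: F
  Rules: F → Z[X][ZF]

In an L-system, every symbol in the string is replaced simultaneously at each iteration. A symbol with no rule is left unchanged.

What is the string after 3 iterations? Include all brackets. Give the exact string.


Answer: Z[X][ZZ[X][ZZ[X][ZF]]]

Derivation:
Step 0: F
Step 1: Z[X][ZF]
Step 2: Z[X][ZZ[X][ZF]]
Step 3: Z[X][ZZ[X][ZZ[X][ZF]]]


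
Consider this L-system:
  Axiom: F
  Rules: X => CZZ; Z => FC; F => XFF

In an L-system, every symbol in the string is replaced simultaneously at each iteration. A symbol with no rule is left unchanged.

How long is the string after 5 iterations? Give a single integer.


Step 0: length = 1
Step 1: length = 3
Step 2: length = 9
Step 3: length = 23
Step 4: length = 55
Step 5: length = 131

Answer: 131


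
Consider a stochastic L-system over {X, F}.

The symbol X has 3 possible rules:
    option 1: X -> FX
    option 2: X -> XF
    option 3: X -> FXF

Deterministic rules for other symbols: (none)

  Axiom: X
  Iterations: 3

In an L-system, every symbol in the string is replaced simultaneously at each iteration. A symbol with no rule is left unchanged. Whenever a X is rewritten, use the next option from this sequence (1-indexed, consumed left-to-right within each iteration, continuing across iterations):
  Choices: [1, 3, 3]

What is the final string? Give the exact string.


Answer: FFFXFF

Derivation:
Step 0: X
Step 1: FX  (used choices [1])
Step 2: FFXF  (used choices [3])
Step 3: FFFXFF  (used choices [3])


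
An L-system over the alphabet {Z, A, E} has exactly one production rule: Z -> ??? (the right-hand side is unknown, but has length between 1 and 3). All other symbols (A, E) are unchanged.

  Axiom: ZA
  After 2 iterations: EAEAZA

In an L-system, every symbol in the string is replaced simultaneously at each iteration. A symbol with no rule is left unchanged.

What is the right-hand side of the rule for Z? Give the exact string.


Trying Z -> EAZ:
  Step 0: ZA
  Step 1: EAZA
  Step 2: EAEAZA
Matches the given result.

Answer: EAZ


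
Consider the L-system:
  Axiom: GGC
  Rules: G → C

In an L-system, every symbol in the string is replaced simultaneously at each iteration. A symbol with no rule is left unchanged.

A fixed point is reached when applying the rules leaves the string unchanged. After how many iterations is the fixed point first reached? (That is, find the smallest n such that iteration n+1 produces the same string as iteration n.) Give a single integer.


Step 0: GGC
Step 1: CCC
Step 2: CCC  (unchanged — fixed point at step 1)

Answer: 1


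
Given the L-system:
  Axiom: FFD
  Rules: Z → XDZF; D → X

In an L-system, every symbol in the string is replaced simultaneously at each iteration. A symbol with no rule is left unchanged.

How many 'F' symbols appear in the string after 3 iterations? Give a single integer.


Answer: 2

Derivation:
Step 0: FFD  (2 'F')
Step 1: FFX  (2 'F')
Step 2: FFX  (2 'F')
Step 3: FFX  (2 'F')


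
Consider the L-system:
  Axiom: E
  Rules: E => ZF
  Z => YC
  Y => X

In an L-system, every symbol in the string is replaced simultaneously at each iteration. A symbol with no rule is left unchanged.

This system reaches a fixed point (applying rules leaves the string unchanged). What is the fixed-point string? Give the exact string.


Step 0: E
Step 1: ZF
Step 2: YCF
Step 3: XCF
Step 4: XCF  (unchanged — fixed point at step 3)

Answer: XCF


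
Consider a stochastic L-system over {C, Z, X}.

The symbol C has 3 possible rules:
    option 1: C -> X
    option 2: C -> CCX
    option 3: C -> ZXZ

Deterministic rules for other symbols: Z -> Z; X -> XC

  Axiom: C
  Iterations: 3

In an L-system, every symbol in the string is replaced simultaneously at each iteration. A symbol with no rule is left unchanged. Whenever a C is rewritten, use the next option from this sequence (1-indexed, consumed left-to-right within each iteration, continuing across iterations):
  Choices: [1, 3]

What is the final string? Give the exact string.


Answer: XCZXZ

Derivation:
Step 0: C
Step 1: X  (used choices [1])
Step 2: XC  (used choices [])
Step 3: XCZXZ  (used choices [3])


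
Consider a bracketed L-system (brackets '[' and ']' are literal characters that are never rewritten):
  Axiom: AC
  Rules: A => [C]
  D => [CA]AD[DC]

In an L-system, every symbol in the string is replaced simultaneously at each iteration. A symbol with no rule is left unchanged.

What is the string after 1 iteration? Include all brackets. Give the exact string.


Answer: [C]C

Derivation:
Step 0: AC
Step 1: [C]C


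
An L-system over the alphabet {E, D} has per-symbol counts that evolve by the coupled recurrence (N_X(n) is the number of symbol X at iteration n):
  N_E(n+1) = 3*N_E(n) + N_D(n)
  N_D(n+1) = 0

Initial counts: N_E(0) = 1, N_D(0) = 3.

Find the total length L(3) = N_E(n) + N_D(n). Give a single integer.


Answer: 54

Derivation:
Step 0: N_E=1, N_D=3, L=4
Step 1: N_E=6, N_D=0, L=6
Step 2: N_E=18, N_D=0, L=18
Step 3: N_E=54, N_D=0, L=54


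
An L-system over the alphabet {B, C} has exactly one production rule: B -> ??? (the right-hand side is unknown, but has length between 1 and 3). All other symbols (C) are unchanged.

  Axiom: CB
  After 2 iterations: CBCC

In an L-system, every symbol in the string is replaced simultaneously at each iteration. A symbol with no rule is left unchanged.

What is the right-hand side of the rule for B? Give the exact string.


Answer: BC

Derivation:
Trying B -> BC:
  Step 0: CB
  Step 1: CBC
  Step 2: CBCC
Matches the given result.


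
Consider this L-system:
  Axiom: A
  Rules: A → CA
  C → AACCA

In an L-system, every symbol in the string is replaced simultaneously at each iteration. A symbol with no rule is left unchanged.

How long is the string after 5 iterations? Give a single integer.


Answer: 251

Derivation:
Step 0: length = 1
Step 1: length = 2
Step 2: length = 7
Step 3: length = 23
Step 4: length = 76
Step 5: length = 251


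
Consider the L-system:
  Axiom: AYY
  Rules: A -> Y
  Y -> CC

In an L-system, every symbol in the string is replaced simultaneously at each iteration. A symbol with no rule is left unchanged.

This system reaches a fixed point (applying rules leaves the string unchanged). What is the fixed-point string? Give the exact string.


Step 0: AYY
Step 1: YCCCC
Step 2: CCCCCC
Step 3: CCCCCC  (unchanged — fixed point at step 2)

Answer: CCCCCC


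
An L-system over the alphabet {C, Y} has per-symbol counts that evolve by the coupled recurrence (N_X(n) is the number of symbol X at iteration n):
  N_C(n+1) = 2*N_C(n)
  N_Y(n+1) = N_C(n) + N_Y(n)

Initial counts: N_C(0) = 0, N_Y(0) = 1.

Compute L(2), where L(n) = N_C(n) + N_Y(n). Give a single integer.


Step 0: N_C=0, N_Y=1, L=1
Step 1: N_C=0, N_Y=1, L=1
Step 2: N_C=0, N_Y=1, L=1

Answer: 1


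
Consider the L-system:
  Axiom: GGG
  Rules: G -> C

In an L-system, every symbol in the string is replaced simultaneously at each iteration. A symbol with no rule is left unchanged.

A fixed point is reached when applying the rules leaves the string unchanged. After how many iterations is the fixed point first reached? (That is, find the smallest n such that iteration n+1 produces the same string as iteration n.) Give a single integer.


Step 0: GGG
Step 1: CCC
Step 2: CCC  (unchanged — fixed point at step 1)

Answer: 1


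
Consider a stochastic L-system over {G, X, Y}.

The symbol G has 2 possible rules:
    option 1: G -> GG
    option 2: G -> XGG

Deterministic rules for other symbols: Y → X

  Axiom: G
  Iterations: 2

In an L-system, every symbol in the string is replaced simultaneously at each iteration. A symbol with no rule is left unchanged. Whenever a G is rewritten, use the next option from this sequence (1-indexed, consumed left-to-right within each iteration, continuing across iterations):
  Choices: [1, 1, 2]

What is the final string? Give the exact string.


Step 0: G
Step 1: GG  (used choices [1])
Step 2: GGXGG  (used choices [1, 2])

Answer: GGXGG


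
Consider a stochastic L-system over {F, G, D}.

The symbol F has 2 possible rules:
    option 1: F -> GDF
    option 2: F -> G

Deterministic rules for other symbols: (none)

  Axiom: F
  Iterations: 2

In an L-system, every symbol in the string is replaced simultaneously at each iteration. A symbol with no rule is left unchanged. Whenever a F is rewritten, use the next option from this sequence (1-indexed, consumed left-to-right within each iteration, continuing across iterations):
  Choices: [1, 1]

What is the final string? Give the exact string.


Step 0: F
Step 1: GDF  (used choices [1])
Step 2: GDGDF  (used choices [1])

Answer: GDGDF


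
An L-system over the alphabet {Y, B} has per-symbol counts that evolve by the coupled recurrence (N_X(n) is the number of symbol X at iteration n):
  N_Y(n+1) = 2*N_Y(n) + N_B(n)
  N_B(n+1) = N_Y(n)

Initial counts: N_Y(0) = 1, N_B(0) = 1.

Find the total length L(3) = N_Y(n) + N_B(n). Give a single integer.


Step 0: N_Y=1, N_B=1, L=2
Step 1: N_Y=3, N_B=1, L=4
Step 2: N_Y=7, N_B=3, L=10
Step 3: N_Y=17, N_B=7, L=24

Answer: 24


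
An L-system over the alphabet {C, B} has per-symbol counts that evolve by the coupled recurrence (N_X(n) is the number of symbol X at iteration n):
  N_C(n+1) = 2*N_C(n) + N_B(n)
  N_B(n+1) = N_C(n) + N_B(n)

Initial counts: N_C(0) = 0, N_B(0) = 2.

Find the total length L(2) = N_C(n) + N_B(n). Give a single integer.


Answer: 10

Derivation:
Step 0: N_C=0, N_B=2, L=2
Step 1: N_C=2, N_B=2, L=4
Step 2: N_C=6, N_B=4, L=10


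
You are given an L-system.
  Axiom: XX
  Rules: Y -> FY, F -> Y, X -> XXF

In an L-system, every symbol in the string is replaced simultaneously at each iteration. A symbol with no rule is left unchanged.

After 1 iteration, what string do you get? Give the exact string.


Step 0: XX
Step 1: XXFXXF

Answer: XXFXXF


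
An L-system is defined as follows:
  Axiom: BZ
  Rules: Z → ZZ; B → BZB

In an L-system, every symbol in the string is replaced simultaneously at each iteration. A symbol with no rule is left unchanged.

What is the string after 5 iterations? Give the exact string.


Answer: BZBZZBZBZZZZBZBZZBZBZZZZZZZZBZBZZBZBZZZZBZBZZBZBZZZZZZZZZZZZZZZZBZBZZBZBZZZZBZBZZBZBZZZZZZZZBZBZZBZBZZZZBZBZZBZBZZZZZZZZZZZZZZZZZZZZZZZZZZZZZZZZ

Derivation:
Step 0: BZ
Step 1: BZBZZ
Step 2: BZBZZBZBZZZZ
Step 3: BZBZZBZBZZZZBZBZZBZBZZZZZZZZ
Step 4: BZBZZBZBZZZZBZBZZBZBZZZZZZZZBZBZZBZBZZZZBZBZZBZBZZZZZZZZZZZZZZZZ
Step 5: BZBZZBZBZZZZBZBZZBZBZZZZZZZZBZBZZBZBZZZZBZBZZBZBZZZZZZZZZZZZZZZZBZBZZBZBZZZZBZBZZBZBZZZZZZZZBZBZZBZBZZZZBZBZZBZBZZZZZZZZZZZZZZZZZZZZZZZZZZZZZZZZ


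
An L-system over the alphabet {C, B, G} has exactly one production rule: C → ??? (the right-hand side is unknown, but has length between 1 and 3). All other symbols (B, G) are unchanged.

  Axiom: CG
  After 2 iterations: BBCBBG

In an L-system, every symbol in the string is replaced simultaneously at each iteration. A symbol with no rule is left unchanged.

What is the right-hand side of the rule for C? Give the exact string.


Answer: BCB

Derivation:
Trying C → BCB:
  Step 0: CG
  Step 1: BCBG
  Step 2: BBCBBG
Matches the given result.


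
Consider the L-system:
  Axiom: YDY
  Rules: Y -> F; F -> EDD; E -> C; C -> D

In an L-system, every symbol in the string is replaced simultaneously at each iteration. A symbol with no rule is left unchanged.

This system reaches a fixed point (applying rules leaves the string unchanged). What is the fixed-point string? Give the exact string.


Step 0: YDY
Step 1: FDF
Step 2: EDDDEDD
Step 3: CDDDCDD
Step 4: DDDDDDD
Step 5: DDDDDDD  (unchanged — fixed point at step 4)

Answer: DDDDDDD


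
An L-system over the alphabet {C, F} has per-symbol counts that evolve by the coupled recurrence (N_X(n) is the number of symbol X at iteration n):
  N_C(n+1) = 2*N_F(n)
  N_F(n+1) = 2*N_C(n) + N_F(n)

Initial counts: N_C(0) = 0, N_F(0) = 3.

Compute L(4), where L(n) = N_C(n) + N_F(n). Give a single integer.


Step 0: N_C=0, N_F=3, L=3
Step 1: N_C=6, N_F=3, L=9
Step 2: N_C=6, N_F=15, L=21
Step 3: N_C=30, N_F=27, L=57
Step 4: N_C=54, N_F=87, L=141

Answer: 141


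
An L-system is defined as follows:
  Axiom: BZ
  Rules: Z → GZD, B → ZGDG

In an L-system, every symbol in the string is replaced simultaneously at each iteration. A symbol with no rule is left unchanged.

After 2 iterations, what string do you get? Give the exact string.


Step 0: BZ
Step 1: ZGDGGZD
Step 2: GZDGDGGGZDD

Answer: GZDGDGGGZDD


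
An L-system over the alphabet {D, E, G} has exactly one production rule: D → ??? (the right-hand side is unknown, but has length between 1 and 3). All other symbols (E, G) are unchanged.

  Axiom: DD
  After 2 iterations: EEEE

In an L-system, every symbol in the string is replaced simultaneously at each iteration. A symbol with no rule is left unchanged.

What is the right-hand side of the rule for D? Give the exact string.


Answer: EE

Derivation:
Trying D → EE:
  Step 0: DD
  Step 1: EEEE
  Step 2: EEEE
Matches the given result.


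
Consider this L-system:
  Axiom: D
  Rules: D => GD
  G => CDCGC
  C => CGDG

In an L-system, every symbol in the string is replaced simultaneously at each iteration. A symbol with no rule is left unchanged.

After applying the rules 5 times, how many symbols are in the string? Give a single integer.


Answer: 383

Derivation:
Step 0: length = 1
Step 1: length = 2
Step 2: length = 7
Step 3: length = 26
Step 4: length = 100
Step 5: length = 383


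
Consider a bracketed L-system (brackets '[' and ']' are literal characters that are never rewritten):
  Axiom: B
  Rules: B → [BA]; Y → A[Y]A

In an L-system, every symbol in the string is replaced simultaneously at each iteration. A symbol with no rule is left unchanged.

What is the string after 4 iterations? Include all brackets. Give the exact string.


Step 0: B
Step 1: [BA]
Step 2: [[BA]A]
Step 3: [[[BA]A]A]
Step 4: [[[[BA]A]A]A]

Answer: [[[[BA]A]A]A]


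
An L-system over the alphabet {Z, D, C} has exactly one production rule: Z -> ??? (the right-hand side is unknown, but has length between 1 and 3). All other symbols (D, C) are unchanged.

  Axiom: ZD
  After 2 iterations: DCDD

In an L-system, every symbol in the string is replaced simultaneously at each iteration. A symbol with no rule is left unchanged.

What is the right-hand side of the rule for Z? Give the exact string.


Answer: DCD

Derivation:
Trying Z -> DCD:
  Step 0: ZD
  Step 1: DCDD
  Step 2: DCDD
Matches the given result.
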